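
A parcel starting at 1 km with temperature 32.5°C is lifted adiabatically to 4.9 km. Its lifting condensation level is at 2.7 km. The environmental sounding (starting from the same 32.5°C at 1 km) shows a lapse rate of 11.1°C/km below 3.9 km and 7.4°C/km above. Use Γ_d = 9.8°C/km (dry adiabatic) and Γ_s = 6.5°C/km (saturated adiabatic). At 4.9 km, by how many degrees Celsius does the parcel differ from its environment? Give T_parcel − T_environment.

+8.63°C (parcel warmer than environment)

Parcel:
  From 1000 m to 2700 m (dry): cools by 9.8 × 1.7 = 16.66°C, giving 15.84°C.
  From 2700 m to 4900 m (saturated): cools by 6.5 × 2.2 = 14.3°C, giving 1.54°C.
Environment:
  From 1000 m to 3900 m (environment, lower layer): cools by 11.1 × 2.9 = 32.19°C, giving 0.31°C.
  From 3900 m to 4900 m (environment, upper layer): cools by 7.4 × 1 = 7.4°C, giving -7.09°C.
T_parcel − T_env = 1.54 − (-7.09) = +8.63°C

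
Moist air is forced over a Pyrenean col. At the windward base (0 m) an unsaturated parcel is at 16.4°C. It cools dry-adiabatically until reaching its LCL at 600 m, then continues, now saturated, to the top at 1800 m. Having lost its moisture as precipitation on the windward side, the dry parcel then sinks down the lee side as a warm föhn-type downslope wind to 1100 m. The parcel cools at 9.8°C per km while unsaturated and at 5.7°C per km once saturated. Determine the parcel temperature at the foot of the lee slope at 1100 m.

10.54°C

From 0 m to 600 m (dry): cools by 9.8 × 0.6 = 5.88°C, giving 10.52°C.
From 600 m to 1800 m (saturated): cools by 5.7 × 1.2 = 6.84°C, giving 3.68°C.
From 1800 m to 1100 m (dry descent): warms by 9.8 × 0.7 = 6.86°C, giving 10.54°C.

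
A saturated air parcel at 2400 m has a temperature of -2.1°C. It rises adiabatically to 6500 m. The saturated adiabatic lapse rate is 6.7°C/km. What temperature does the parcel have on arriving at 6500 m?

From 2400 m to 6500 m (saturated adiabatic): cools by 6.7 × 4.1 = 27.47°C, giving -29.57°C.

-29.57°C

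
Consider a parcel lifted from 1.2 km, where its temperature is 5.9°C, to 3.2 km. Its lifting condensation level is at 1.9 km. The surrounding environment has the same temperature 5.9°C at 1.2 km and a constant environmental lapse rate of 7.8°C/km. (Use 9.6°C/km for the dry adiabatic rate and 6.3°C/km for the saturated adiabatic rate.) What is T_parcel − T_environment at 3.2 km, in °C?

Parcel:
  1200 → 1900 m (dry, 9.6°C/km): ΔT = -9.6 × 0.7 = -6.72°C → T = -0.82°C
  1900 → 3200 m (saturated, 6.3°C/km): ΔT = -6.3 × 1.3 = -8.19°C → T = -9.01°C
Environment:
  1200 → 3200 m (environment, 7.8°C/km): ΔT = -7.8 × 2 = -15.6°C → T = -9.7°C
T_parcel − T_env = -9.01 − (-9.7) = +0.69°C

+0.69°C (parcel warmer than environment)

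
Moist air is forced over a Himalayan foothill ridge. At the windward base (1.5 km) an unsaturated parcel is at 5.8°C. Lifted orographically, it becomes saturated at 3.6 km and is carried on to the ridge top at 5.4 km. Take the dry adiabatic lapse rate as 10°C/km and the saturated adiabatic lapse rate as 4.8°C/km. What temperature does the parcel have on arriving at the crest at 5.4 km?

From 1500 m to 3600 m (dry): cools by 10 × 2.1 = 21°C, giving -15.2°C.
From 3600 m to 5400 m (saturated): cools by 4.8 × 1.8 = 8.64°C, giving -23.84°C.

-23.84°C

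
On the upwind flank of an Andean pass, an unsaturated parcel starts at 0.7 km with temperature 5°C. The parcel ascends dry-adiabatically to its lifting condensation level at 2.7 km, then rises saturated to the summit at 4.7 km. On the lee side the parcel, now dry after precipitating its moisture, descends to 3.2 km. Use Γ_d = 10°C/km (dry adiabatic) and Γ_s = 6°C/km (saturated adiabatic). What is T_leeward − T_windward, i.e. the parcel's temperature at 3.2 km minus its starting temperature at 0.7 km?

700–2700 m, dry: Δz = 2 km ⇒ ΔT = -20°C; T = -15°C
2700–4700 m, saturated: Δz = 2 km ⇒ ΔT = -12°C; T = -27°C
4700–3200 m, dry descent: Δz = 1.5 km ⇒ ΔT = +15°C; T = -12°C
Net change vs windward start: -12 − 5 = -17°C

-17°C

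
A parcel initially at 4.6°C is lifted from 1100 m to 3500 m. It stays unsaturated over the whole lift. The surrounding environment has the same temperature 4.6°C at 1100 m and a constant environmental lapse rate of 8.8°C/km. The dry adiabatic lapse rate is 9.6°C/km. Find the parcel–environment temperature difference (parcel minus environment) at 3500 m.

Parcel:
  1100–3500 m, dry: Δz = 2.4 km ⇒ ΔT = -23.04°C; T = -18.44°C
Environment:
  1100–3500 m, environment: Δz = 2.4 km ⇒ ΔT = -21.12°C; T = -16.52°C
T_parcel − T_env = -18.44 − (-16.52) = -1.92°C

-1.92°C (parcel cooler than environment)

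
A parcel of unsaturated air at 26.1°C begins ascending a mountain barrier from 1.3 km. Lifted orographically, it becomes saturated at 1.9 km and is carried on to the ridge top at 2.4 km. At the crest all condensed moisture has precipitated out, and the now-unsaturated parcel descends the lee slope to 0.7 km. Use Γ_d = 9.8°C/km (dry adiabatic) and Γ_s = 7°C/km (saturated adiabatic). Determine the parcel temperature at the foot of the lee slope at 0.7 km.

1300–1900 m, dry: Δz = 0.6 km ⇒ ΔT = -5.88°C; T = 20.22°C
1900–2400 m, saturated: Δz = 0.5 km ⇒ ΔT = -3.5°C; T = 16.72°C
2400–700 m, dry descent: Δz = 1.7 km ⇒ ΔT = +16.66°C; T = 33.38°C

33.38°C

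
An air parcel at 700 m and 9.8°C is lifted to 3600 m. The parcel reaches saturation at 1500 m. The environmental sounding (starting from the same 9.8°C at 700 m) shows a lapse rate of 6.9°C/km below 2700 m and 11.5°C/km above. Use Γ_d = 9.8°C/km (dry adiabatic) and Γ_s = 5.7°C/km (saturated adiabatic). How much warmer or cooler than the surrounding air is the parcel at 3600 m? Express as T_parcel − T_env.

Parcel:
  Dry to 1500 m: -9.8 × 0.8 km = -7.84°C, so T = 1.96°C.
  Saturated to 3600 m: -5.7 × 2.1 km = -11.97°C, so T = -10.01°C.
Environment:
  Environment, lower layer to 2700 m: -6.9 × 2 km = -13.8°C, so T = -4°C.
  Environment, upper layer to 3600 m: -11.5 × 0.9 km = -10.35°C, so T = -14.35°C.
T_parcel − T_env = -10.01 − (-14.35) = +4.34°C

+4.34°C (parcel warmer than environment)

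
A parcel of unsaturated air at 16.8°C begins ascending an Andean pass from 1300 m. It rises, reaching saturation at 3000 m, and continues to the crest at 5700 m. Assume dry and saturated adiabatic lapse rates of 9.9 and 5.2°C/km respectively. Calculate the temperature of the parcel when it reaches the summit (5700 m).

-14.07°C

From 1300 m to 3000 m (dry): cools by 9.9 × 1.7 = 16.83°C, giving -0.03°C.
From 3000 m to 5700 m (saturated): cools by 5.2 × 2.7 = 14.04°C, giving -14.07°C.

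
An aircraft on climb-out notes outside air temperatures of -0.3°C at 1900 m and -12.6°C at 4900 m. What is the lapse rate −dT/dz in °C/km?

4.1°C/km

Γ = −ΔT/Δz = (-0.3 − (-12.6)) / (4900 − 1900) m
  = 12.3°C / 3 km = 4.1°C/km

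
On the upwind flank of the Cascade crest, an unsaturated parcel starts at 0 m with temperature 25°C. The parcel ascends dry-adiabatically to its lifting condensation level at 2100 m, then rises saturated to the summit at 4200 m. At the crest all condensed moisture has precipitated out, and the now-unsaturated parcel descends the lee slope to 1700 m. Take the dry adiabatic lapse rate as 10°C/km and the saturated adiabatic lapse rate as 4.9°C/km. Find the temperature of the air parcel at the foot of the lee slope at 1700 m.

Dry to 2100 m: -10 × 2.1 km = -21°C, so T = 4°C.
Saturated to 4200 m: -4.9 × 2.1 km = -10.29°C, so T = -6.29°C.
Dry descent to 1700 m: +10 × 2.5 km = +25°C, so T = 18.71°C.

18.71°C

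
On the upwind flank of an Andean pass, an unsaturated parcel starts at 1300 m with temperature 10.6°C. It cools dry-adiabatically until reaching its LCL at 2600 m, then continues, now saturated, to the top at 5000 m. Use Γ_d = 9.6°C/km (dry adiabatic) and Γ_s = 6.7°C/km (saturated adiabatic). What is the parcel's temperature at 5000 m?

-17.96°C

From 1300 m to 2600 m (dry): cools by 9.6 × 1.3 = 12.48°C, giving -1.88°C.
From 2600 m to 5000 m (saturated): cools by 6.7 × 2.4 = 16.08°C, giving -17.96°C.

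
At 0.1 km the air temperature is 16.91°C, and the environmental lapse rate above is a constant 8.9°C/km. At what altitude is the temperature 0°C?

Height above start = (16.91 − 0) / 8.9 = 1.9 km
Altitude = 100 m + 1900 m = 2000 m

2 km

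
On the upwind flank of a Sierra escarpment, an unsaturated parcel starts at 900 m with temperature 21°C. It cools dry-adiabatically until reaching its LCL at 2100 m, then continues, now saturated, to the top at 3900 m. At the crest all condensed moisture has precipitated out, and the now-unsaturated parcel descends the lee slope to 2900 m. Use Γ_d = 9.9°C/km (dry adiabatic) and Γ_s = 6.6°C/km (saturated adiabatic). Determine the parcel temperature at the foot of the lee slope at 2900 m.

From 900 m to 2100 m (dry): cools by 9.9 × 1.2 = 11.88°C, giving 9.12°C.
From 2100 m to 3900 m (saturated): cools by 6.6 × 1.8 = 11.88°C, giving -2.76°C.
From 3900 m to 2900 m (dry descent): warms by 9.9 × 1 = 9.9°C, giving 7.14°C.

7.14°C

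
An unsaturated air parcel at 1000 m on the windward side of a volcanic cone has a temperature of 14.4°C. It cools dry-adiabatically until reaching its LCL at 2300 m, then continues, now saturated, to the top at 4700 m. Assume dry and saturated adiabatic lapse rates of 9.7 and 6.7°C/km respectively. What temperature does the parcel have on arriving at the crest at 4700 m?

1000 → 2300 m (dry, 9.7°C/km): ΔT = -9.7 × 1.3 = -12.61°C → T = 1.79°C
2300 → 4700 m (saturated, 6.7°C/km): ΔT = -6.7 × 2.4 = -16.08°C → T = -14.29°C

-14.29°C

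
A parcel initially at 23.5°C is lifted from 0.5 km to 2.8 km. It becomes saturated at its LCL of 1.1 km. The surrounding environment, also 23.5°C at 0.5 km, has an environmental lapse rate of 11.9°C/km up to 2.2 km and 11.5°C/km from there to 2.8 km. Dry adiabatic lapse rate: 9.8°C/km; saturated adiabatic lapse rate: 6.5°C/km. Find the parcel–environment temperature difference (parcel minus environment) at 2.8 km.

+10.2°C (parcel warmer than environment)

Parcel:
  500 → 1100 m (dry, 9.8°C/km): ΔT = -9.8 × 0.6 = -5.88°C → T = 17.62°C
  1100 → 2800 m (saturated, 6.5°C/km): ΔT = -6.5 × 1.7 = -11.05°C → T = 6.57°C
Environment:
  500 → 2200 m (environment, lower layer, 11.9°C/km): ΔT = -11.9 × 1.7 = -20.23°C → T = 3.27°C
  2200 → 2800 m (environment, upper layer, 11.5°C/km): ΔT = -11.5 × 0.6 = -6.9°C → T = -3.63°C
T_parcel − T_env = 6.57 − (-3.63) = +10.2°C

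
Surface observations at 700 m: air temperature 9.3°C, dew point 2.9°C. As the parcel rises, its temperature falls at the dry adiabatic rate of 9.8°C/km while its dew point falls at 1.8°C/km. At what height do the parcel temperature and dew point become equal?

T and T_d converge at 9.8 − 1.8 = 8°C per km
Height above start = (9.3 − 2.9) / 8 = 0.8 km
LCL altitude = 700 m + 800 m = 1500 m

1500 m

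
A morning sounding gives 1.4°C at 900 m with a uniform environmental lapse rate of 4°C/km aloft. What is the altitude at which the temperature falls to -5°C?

Height above start = (1.4 − (-5)) / 4 = 1.6 km
Altitude = 900 m + 1600 m = 2500 m

2500 m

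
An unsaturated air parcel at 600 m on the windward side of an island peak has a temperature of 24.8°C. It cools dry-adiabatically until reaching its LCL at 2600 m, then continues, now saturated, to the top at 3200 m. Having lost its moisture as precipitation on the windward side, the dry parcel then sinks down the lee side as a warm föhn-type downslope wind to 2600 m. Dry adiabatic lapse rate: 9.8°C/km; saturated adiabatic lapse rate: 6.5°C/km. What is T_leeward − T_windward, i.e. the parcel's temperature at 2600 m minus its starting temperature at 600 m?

From 600 m to 2600 m (dry): cools by 9.8 × 2 = 19.6°C, giving 5.2°C.
From 2600 m to 3200 m (saturated): cools by 6.5 × 0.6 = 3.9°C, giving 1.3°C.
From 3200 m to 2600 m (dry descent): warms by 9.8 × 0.6 = 5.88°C, giving 7.18°C.
Net change vs windward start: 7.18 − 24.8 = -17.62°C

-17.62°C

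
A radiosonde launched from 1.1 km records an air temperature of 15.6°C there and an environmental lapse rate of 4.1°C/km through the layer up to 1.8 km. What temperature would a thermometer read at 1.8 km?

12.73°C

1100 → 1800 m (environmental, 4.1°C/km): ΔT = -4.1 × 0.7 = -2.87°C → T = 12.73°C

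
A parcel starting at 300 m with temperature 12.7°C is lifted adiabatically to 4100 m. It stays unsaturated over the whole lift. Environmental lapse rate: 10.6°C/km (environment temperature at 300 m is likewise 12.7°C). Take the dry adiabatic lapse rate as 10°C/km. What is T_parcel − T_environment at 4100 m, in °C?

Parcel:
  From 300 m to 4100 m (dry): cools by 10 × 3.8 = 38°C, giving -25.3°C.
Environment:
  From 300 m to 4100 m (environment): cools by 10.6 × 3.8 = 40.28°C, giving -27.58°C.
T_parcel − T_env = -25.3 − (-27.58) = +2.28°C

+2.28°C (parcel warmer than environment)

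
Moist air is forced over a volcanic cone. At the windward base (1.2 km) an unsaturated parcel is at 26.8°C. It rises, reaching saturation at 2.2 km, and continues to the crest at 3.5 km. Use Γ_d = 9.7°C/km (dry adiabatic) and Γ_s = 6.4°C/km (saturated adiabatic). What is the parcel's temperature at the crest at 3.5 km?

From 1200 m to 2200 m (dry): cools by 9.7 × 1 = 9.7°C, giving 17.1°C.
From 2200 m to 3500 m (saturated): cools by 6.4 × 1.3 = 8.32°C, giving 8.78°C.

8.78°C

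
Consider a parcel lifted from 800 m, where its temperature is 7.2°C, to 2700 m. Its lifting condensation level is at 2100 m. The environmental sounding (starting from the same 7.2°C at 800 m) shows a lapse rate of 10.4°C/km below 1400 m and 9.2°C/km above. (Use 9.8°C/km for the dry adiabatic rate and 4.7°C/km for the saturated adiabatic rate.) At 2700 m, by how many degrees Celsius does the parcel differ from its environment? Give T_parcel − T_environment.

Parcel:
  800 → 2100 m (dry, 9.8°C/km): ΔT = -9.8 × 1.3 = -12.74°C → T = -5.54°C
  2100 → 2700 m (saturated, 4.7°C/km): ΔT = -4.7 × 0.6 = -2.82°C → T = -8.36°C
Environment:
  800 → 1400 m (environment, lower layer, 10.4°C/km): ΔT = -10.4 × 0.6 = -6.24°C → T = 0.96°C
  1400 → 2700 m (environment, upper layer, 9.2°C/km): ΔT = -9.2 × 1.3 = -11.96°C → T = -11°C
T_parcel − T_env = -8.36 − (-11) = +2.64°C

+2.64°C (parcel warmer than environment)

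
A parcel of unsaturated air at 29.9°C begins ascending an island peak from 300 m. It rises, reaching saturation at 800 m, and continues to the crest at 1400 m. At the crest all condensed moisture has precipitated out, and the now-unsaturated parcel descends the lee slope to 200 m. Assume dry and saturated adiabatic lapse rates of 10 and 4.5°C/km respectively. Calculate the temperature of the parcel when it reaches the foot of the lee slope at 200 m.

300 → 800 m (dry, 10°C/km): ΔT = -10 × 0.5 = -5°C → T = 24.9°C
800 → 1400 m (saturated, 4.5°C/km): ΔT = -4.5 × 0.6 = -2.7°C → T = 22.2°C
1400 → 200 m (dry descent, 10°C/km): ΔT = +10 × 1.2 = +12°C → T = 34.2°C

34.2°C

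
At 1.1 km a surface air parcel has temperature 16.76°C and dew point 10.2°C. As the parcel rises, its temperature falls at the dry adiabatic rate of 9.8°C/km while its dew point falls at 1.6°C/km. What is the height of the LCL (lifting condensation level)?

T and T_d converge at 9.8 − 1.6 = 8.2°C per km
Height above start = (16.76 − 10.2) / 8.2 = 0.8 km
LCL altitude = 1100 m + 800 m = 1900 m

1.9 km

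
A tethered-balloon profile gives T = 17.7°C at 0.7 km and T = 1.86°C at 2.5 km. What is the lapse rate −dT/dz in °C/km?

8.8°C/km

Γ = −ΔT/Δz = (17.7 − 1.86) / (2500 − 700) m
  = 15.84°C / 1.8 km = 8.8°C/km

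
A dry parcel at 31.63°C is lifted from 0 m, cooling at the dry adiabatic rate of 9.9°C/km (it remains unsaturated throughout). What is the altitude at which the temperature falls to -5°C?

3700 m

Height above start = (31.63 − (-5)) / 9.9 = 3.7 km
Altitude = 0 m + 3700 m = 3700 m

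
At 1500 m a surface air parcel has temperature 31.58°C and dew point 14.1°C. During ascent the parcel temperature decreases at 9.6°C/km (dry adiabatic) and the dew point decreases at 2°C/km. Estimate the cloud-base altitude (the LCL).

3800 m

T and T_d converge at 9.6 − 2 = 7.6°C per km
Height above start = (31.58 − 14.1) / 7.6 = 2.3 km
LCL altitude = 1500 m + 2300 m = 3800 m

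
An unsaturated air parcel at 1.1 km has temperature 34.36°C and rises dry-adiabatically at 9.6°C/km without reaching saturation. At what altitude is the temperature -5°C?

Height above start = (34.36 − (-5)) / 9.6 = 4.1 km
Altitude = 1100 m + 4100 m = 5200 m

5.2 km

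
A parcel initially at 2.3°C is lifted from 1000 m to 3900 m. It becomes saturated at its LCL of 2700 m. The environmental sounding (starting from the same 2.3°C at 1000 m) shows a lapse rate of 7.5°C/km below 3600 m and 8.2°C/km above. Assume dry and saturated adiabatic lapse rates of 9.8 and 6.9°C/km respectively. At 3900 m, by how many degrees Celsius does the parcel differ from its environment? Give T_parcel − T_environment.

Parcel:
  From 1000 m to 2700 m (dry): cools by 9.8 × 1.7 = 16.66°C, giving -14.36°C.
  From 2700 m to 3900 m (saturated): cools by 6.9 × 1.2 = 8.28°C, giving -22.64°C.
Environment:
  From 1000 m to 3600 m (environment, lower layer): cools by 7.5 × 2.6 = 19.5°C, giving -17.2°C.
  From 3600 m to 3900 m (environment, upper layer): cools by 8.2 × 0.3 = 2.46°C, giving -19.66°C.
T_parcel − T_env = -22.64 − (-19.66) = -2.98°C

-2.98°C (parcel cooler than environment)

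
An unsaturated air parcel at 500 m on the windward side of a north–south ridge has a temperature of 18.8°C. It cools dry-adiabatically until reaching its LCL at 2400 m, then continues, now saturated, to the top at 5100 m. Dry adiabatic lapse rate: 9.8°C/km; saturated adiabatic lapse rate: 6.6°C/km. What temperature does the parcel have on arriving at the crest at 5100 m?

Dry to 2400 m: -9.8 × 1.9 km = -18.62°C, so T = 0.18°C.
Saturated to 5100 m: -6.6 × 2.7 km = -17.82°C, so T = -17.64°C.

-17.64°C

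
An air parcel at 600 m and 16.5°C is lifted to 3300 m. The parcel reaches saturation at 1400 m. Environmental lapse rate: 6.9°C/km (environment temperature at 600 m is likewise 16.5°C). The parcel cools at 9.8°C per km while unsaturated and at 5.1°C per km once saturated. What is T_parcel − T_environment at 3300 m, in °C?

Parcel:
  600 → 1400 m (dry, 9.8°C/km): ΔT = -9.8 × 0.8 = -7.84°C → T = 8.66°C
  1400 → 3300 m (saturated, 5.1°C/km): ΔT = -5.1 × 1.9 = -9.69°C → T = -1.03°C
Environment:
  600 → 3300 m (environment, 6.9°C/km): ΔT = -6.9 × 2.7 = -18.63°C → T = -2.13°C
T_parcel − T_env = -1.03 − (-2.13) = +1.1°C

+1.1°C (parcel warmer than environment)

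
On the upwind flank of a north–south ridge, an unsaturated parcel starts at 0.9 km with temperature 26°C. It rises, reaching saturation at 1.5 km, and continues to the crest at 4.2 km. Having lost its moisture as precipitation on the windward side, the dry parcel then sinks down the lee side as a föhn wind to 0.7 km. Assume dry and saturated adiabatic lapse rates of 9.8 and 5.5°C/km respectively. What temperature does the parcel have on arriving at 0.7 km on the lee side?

39.57°C

From 900 m to 1500 m (dry): cools by 9.8 × 0.6 = 5.88°C, giving 20.12°C.
From 1500 m to 4200 m (saturated): cools by 5.5 × 2.7 = 14.85°C, giving 5.27°C.
From 4200 m to 700 m (dry descent): warms by 9.8 × 3.5 = 34.3°C, giving 39.57°C.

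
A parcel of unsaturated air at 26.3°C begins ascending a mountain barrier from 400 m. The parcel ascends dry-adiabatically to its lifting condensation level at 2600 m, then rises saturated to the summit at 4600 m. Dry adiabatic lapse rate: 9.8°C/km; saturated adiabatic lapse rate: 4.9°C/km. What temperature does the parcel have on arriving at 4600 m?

Dry to 2600 m: -9.8 × 2.2 km = -21.56°C, so T = 4.74°C.
Saturated to 4600 m: -4.9 × 2 km = -9.8°C, so T = -5.06°C.

-5.06°C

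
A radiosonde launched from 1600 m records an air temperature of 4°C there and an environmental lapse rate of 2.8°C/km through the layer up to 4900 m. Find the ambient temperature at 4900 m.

-5.24°C

From 1600 m to 4900 m (environmental): cools by 2.8 × 3.3 = 9.24°C, giving -5.24°C.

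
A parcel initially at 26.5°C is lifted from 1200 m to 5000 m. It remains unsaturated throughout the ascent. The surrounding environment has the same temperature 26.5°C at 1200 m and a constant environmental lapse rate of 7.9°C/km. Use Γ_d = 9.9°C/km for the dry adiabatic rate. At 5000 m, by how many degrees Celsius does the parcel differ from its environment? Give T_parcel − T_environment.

-7.6°C (parcel cooler than environment)

Parcel:
  From 1200 m to 5000 m (dry): cools by 9.9 × 3.8 = 37.62°C, giving -11.12°C.
Environment:
  From 1200 m to 5000 m (environment): cools by 7.9 × 3.8 = 30.02°C, giving -3.52°C.
T_parcel − T_env = -11.12 − (-3.52) = -7.6°C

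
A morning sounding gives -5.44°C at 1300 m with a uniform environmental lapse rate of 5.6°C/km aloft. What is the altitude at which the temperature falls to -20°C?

3900 m

Height above start = (-5.44 − (-20)) / 5.6 = 2.6 km
Altitude = 1300 m + 2600 m = 3900 m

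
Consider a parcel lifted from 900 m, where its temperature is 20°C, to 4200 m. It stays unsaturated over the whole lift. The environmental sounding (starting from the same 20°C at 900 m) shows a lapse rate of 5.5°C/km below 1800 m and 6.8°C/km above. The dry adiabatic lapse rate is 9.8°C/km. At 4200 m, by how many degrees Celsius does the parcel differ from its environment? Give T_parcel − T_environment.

-11.07°C (parcel cooler than environment)

Parcel:
  Dry to 4200 m: -9.8 × 3.3 km = -32.34°C, so T = -12.34°C.
Environment:
  Environment, lower layer to 1800 m: -5.5 × 0.9 km = -4.95°C, so T = 15.05°C.
  Environment, upper layer to 4200 m: -6.8 × 2.4 km = -16.32°C, so T = -1.27°C.
T_parcel − T_env = -12.34 − (-1.27) = -11.07°C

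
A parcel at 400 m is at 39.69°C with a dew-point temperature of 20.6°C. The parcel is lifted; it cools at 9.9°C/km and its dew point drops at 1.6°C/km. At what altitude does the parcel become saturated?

T and T_d converge at 9.9 − 1.6 = 8.3°C per km
Height above start = (39.69 − 20.6) / 8.3 = 2.3 km
LCL altitude = 400 m + 2300 m = 2700 m

2700 m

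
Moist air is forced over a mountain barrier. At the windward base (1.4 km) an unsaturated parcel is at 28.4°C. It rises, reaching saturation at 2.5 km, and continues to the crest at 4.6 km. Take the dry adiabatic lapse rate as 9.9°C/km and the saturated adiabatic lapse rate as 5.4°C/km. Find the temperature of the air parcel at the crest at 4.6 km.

6.17°C

Dry to 2500 m: -9.9 × 1.1 km = -10.89°C, so T = 17.51°C.
Saturated to 4600 m: -5.4 × 2.1 km = -11.34°C, so T = 6.17°C.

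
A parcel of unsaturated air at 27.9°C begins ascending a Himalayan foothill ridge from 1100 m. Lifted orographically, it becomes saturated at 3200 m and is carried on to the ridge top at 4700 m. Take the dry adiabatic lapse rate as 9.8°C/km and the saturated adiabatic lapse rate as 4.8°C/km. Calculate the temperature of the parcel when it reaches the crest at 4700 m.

0.12°C

From 1100 m to 3200 m (dry): cools by 9.8 × 2.1 = 20.58°C, giving 7.32°C.
From 3200 m to 4700 m (saturated): cools by 4.8 × 1.5 = 7.2°C, giving 0.12°C.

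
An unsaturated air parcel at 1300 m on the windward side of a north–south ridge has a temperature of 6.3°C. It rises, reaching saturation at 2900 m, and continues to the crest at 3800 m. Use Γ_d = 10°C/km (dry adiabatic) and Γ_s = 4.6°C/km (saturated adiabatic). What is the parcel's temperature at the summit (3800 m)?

1300 → 2900 m (dry, 10°C/km): ΔT = -10 × 1.6 = -16°C → T = -9.7°C
2900 → 3800 m (saturated, 4.6°C/km): ΔT = -4.6 × 0.9 = -4.14°C → T = -13.84°C

-13.84°C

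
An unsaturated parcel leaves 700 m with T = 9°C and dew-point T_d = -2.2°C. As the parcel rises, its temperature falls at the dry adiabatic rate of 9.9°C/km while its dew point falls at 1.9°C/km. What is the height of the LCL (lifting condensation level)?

2100 m

T and T_d converge at 9.9 − 1.9 = 8°C per km
Height above start = (9 − (-2.2)) / 8 = 1.4 km
LCL altitude = 700 m + 1400 m = 2100 m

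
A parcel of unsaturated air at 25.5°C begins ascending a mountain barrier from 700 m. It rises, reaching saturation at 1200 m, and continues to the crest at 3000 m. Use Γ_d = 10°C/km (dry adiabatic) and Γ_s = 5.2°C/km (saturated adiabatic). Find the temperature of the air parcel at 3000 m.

Dry to 1200 m: -10 × 0.5 km = -5°C, so T = 20.5°C.
Saturated to 3000 m: -5.2 × 1.8 km = -9.36°C, so T = 11.14°C.

11.14°C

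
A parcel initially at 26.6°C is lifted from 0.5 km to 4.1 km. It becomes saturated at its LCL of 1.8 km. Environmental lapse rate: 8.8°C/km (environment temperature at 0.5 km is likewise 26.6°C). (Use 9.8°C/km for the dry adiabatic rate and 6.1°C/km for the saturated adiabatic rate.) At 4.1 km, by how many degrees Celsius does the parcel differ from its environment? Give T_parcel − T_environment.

Parcel:
  500–1800 m, dry: Δz = 1.3 km ⇒ ΔT = -12.74°C; T = 13.86°C
  1800–4100 m, saturated: Δz = 2.3 km ⇒ ΔT = -14.03°C; T = -0.17°C
Environment:
  500–4100 m, environment: Δz = 3.6 km ⇒ ΔT = -31.68°C; T = -5.08°C
T_parcel − T_env = -0.17 − (-5.08) = +4.91°C

+4.91°C (parcel warmer than environment)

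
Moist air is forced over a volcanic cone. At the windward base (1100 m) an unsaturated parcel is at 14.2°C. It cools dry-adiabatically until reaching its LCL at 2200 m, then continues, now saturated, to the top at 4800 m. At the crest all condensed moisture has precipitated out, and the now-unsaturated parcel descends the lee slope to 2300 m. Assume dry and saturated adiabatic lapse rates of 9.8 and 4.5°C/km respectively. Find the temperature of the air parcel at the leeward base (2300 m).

16.22°C

1100 → 2200 m (dry, 9.8°C/km): ΔT = -9.8 × 1.1 = -10.78°C → T = 3.42°C
2200 → 4800 m (saturated, 4.5°C/km): ΔT = -4.5 × 2.6 = -11.7°C → T = -8.28°C
4800 → 2300 m (dry descent, 9.8°C/km): ΔT = +9.8 × 2.5 = +24.5°C → T = 16.22°C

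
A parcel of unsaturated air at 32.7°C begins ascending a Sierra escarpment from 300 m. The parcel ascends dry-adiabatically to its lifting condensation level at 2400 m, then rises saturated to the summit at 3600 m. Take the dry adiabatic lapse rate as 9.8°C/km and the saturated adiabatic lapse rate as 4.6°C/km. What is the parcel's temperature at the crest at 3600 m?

6.6°C

300 → 2400 m (dry, 9.8°C/km): ΔT = -9.8 × 2.1 = -20.58°C → T = 12.12°C
2400 → 3600 m (saturated, 4.6°C/km): ΔT = -4.6 × 1.2 = -5.52°C → T = 6.6°C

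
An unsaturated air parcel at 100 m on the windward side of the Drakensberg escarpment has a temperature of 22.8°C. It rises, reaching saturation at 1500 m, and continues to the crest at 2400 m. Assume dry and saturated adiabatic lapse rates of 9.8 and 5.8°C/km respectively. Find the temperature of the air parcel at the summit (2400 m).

100 → 1500 m (dry, 9.8°C/km): ΔT = -9.8 × 1.4 = -13.72°C → T = 9.08°C
1500 → 2400 m (saturated, 5.8°C/km): ΔT = -5.8 × 0.9 = -5.22°C → T = 3.86°C

3.86°C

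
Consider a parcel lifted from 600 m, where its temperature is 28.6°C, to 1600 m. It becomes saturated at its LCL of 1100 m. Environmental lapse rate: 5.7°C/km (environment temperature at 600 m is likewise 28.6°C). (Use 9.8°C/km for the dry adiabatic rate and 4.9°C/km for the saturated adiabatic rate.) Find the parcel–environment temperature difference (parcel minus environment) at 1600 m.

-1.65°C (parcel cooler than environment)

Parcel:
  Dry to 1100 m: -9.8 × 0.5 km = -4.9°C, so T = 23.7°C.
  Saturated to 1600 m: -4.9 × 0.5 km = -2.45°C, so T = 21.25°C.
Environment:
  Environment to 1600 m: -5.7 × 1 km = -5.7°C, so T = 22.9°C.
T_parcel − T_env = 21.25 − 22.9 = -1.65°C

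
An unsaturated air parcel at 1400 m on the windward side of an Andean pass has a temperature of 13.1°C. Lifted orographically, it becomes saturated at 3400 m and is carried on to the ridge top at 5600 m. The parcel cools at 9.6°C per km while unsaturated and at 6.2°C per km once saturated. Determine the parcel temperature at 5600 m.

-19.74°C

Dry to 3400 m: -9.6 × 2 km = -19.2°C, so T = -6.1°C.
Saturated to 5600 m: -6.2 × 2.2 km = -13.64°C, so T = -19.74°C.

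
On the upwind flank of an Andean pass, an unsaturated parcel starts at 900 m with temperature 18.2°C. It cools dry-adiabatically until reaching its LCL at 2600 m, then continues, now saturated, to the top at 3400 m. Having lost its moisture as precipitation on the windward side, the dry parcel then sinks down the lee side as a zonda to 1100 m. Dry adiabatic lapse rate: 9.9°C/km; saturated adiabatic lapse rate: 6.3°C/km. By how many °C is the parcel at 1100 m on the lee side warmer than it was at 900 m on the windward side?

Dry to 2600 m: -9.9 × 1.7 km = -16.83°C, so T = 1.37°C.
Saturated to 3400 m: -6.3 × 0.8 km = -5.04°C, so T = -3.67°C.
Dry descent to 1100 m: +9.9 × 2.3 km = +22.77°C, so T = 19.1°C.
Net change vs windward start: 19.1 − 18.2 = +0.9°C

+0.9°C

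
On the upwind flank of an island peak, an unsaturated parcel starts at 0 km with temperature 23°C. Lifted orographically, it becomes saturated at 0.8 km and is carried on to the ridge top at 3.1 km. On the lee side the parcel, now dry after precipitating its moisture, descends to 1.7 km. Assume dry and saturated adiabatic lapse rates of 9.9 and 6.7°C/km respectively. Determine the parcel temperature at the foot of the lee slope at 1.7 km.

From 0 m to 800 m (dry): cools by 9.9 × 0.8 = 7.92°C, giving 15.08°C.
From 800 m to 3100 m (saturated): cools by 6.7 × 2.3 = 15.41°C, giving -0.33°C.
From 3100 m to 1700 m (dry descent): warms by 9.9 × 1.4 = 13.86°C, giving 13.53°C.

13.53°C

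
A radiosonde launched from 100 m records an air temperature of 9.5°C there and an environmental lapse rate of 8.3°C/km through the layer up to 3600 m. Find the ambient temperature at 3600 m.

-19.55°C

100–3600 m, environmental: Δz = 3.5 km ⇒ ΔT = -29.05°C; T = -19.55°C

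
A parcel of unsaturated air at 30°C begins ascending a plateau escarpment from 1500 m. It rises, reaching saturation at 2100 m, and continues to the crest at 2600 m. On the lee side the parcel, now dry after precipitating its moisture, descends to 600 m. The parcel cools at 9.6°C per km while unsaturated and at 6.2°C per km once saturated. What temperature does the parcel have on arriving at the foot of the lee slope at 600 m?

Dry to 2100 m: -9.6 × 0.6 km = -5.76°C, so T = 24.24°C.
Saturated to 2600 m: -6.2 × 0.5 km = -3.1°C, so T = 21.14°C.
Dry descent to 600 m: +9.6 × 2 km = +19.2°C, so T = 40.34°C.

40.34°C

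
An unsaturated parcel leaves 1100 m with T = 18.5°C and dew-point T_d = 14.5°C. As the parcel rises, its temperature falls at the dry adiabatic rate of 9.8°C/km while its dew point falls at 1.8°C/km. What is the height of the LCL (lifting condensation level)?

1600 m

T and T_d converge at 9.8 − 1.8 = 8°C per km
Height above start = (18.5 − 14.5) / 8 = 0.5 km
LCL altitude = 1100 m + 500 m = 1600 m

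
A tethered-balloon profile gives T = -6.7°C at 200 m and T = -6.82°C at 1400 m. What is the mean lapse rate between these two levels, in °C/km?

Γ = −ΔT/Δz = (-6.7 − (-6.82)) / (1400 − 200) m
  = 0.12°C / 1.2 km = 0.1°C/km

0.1°C/km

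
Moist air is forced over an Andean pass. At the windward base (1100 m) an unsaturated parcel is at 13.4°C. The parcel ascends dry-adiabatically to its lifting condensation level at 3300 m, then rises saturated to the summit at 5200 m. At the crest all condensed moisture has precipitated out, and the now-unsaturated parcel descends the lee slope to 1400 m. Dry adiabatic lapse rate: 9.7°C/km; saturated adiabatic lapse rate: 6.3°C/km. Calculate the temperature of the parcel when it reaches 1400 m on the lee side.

16.95°C

From 1100 m to 3300 m (dry): cools by 9.7 × 2.2 = 21.34°C, giving -7.94°C.
From 3300 m to 5200 m (saturated): cools by 6.3 × 1.9 = 11.97°C, giving -19.91°C.
From 5200 m to 1400 m (dry descent): warms by 9.7 × 3.8 = 36.86°C, giving 16.95°C.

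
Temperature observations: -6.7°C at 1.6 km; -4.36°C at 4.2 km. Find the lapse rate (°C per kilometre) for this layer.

Γ = −ΔT/Δz = (-6.7 − (-4.36)) / (4200 − 1600) m
  = -2.34°C / 2.6 km = -0.9°C/km

-0.9°C/km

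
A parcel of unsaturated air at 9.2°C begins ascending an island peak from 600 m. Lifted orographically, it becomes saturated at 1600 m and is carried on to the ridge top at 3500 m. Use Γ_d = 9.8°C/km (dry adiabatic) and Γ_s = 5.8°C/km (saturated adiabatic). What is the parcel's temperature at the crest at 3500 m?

-11.62°C

Dry to 1600 m: -9.8 × 1 km = -9.8°C, so T = -0.6°C.
Saturated to 3500 m: -5.8 × 1.9 km = -11.02°C, so T = -11.62°C.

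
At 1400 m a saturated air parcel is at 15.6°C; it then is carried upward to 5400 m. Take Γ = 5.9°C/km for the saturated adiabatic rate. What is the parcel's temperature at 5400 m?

-8°C

1400 → 5400 m (saturated adiabatic, 5.9°C/km): ΔT = -5.9 × 4 = -23.6°C → T = -8°C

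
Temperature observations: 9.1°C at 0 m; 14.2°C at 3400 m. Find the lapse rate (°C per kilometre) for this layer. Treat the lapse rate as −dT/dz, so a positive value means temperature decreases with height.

Γ = −ΔT/Δz = (9.1 − 14.2) / (3400 − 0) m
  = -5.1°C / 3.4 km = -1.5°C/km

-1.5°C/km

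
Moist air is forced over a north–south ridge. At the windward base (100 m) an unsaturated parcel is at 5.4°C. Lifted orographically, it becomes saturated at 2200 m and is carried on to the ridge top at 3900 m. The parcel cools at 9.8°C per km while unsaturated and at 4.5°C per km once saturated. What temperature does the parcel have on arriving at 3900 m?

-22.83°C

Dry to 2200 m: -9.8 × 2.1 km = -20.58°C, so T = -15.18°C.
Saturated to 3900 m: -4.5 × 1.7 km = -7.65°C, so T = -22.83°C.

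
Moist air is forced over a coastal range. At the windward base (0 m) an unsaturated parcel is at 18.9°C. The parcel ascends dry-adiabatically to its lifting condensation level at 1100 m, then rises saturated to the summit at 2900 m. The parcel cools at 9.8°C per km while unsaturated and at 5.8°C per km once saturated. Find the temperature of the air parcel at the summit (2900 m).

-2.32°C

Dry to 1100 m: -9.8 × 1.1 km = -10.78°C, so T = 8.12°C.
Saturated to 2900 m: -5.8 × 1.8 km = -10.44°C, so T = -2.32°C.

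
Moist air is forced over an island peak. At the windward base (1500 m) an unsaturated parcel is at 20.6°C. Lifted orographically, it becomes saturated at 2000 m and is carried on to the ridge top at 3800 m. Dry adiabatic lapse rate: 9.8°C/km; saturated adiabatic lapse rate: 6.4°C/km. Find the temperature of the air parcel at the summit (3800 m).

4.18°C

Dry to 2000 m: -9.8 × 0.5 km = -4.9°C, so T = 15.7°C.
Saturated to 3800 m: -6.4 × 1.8 km = -11.52°C, so T = 4.18°C.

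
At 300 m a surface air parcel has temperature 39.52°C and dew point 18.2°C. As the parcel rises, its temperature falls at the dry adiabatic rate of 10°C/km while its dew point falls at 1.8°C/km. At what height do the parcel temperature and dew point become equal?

T and T_d converge at 10 − 1.8 = 8.2°C per km
Height above start = (39.52 − 18.2) / 8.2 = 2.6 km
LCL altitude = 300 m + 2600 m = 2900 m

2900 m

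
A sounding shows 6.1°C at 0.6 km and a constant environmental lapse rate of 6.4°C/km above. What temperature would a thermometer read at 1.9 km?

600–1900 m, environmental: Δz = 1.3 km ⇒ ΔT = -8.32°C; T = -2.22°C

-2.22°C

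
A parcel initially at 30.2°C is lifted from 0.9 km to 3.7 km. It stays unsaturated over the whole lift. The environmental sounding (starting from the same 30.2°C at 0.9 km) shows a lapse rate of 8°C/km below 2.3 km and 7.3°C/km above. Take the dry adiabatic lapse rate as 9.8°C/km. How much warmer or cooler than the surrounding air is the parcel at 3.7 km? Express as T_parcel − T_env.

Parcel:
  900 → 3700 m (dry, 9.8°C/km): ΔT = -9.8 × 2.8 = -27.44°C → T = 2.76°C
Environment:
  900 → 2300 m (environment, lower layer, 8°C/km): ΔT = -8 × 1.4 = -11.2°C → T = 19°C
  2300 → 3700 m (environment, upper layer, 7.3°C/km): ΔT = -7.3 × 1.4 = -10.22°C → T = 8.78°C
T_parcel − T_env = 2.76 − 8.78 = -6.02°C

-6.02°C (parcel cooler than environment)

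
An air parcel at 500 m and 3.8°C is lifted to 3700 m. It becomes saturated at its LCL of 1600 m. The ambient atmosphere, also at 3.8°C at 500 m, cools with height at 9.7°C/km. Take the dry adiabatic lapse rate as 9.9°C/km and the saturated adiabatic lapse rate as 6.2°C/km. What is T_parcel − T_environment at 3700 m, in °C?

Parcel:
  500–1600 m, dry: Δz = 1.1 km ⇒ ΔT = -10.89°C; T = -7.09°C
  1600–3700 m, saturated: Δz = 2.1 km ⇒ ΔT = -13.02°C; T = -20.11°C
Environment:
  500–3700 m, environment: Δz = 3.2 km ⇒ ΔT = -31.04°C; T = -27.24°C
T_parcel − T_env = -20.11 − (-27.24) = +7.13°C

+7.13°C (parcel warmer than environment)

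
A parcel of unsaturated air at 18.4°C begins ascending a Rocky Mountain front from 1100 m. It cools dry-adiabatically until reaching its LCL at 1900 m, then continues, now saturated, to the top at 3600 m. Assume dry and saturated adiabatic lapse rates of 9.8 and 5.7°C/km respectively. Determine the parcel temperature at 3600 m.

Dry to 1900 m: -9.8 × 0.8 km = -7.84°C, so T = 10.56°C.
Saturated to 3600 m: -5.7 × 1.7 km = -9.69°C, so T = 0.87°C.

0.87°C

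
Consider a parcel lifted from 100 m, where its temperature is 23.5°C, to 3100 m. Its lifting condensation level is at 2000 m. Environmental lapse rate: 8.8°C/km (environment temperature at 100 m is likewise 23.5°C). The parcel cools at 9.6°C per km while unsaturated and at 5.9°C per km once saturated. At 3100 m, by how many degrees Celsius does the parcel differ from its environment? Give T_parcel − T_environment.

+1.67°C (parcel warmer than environment)

Parcel:
  Dry to 2000 m: -9.6 × 1.9 km = -18.24°C, so T = 5.26°C.
  Saturated to 3100 m: -5.9 × 1.1 km = -6.49°C, so T = -1.23°C.
Environment:
  Environment to 3100 m: -8.8 × 3 km = -26.4°C, so T = -2.9°C.
T_parcel − T_env = -1.23 − (-2.9) = +1.67°C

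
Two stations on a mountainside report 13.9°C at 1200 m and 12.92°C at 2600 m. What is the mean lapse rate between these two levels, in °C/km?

0.7°C/km

Γ = −ΔT/Δz = (13.9 − 12.92) / (2600 − 1200) m
  = 0.98°C / 1.4 km = 0.7°C/km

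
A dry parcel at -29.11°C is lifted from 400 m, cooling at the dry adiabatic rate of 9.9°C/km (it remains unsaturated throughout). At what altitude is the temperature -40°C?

Height above start = (-29.11 − (-40)) / 9.9 = 1.1 km
Altitude = 400 m + 1100 m = 1500 m

1500 m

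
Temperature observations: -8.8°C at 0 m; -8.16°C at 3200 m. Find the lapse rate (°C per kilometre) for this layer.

-0.2°C/km

Γ = −ΔT/Δz = (-8.8 − (-8.16)) / (3200 − 0) m
  = -0.64°C / 3.2 km = -0.2°C/km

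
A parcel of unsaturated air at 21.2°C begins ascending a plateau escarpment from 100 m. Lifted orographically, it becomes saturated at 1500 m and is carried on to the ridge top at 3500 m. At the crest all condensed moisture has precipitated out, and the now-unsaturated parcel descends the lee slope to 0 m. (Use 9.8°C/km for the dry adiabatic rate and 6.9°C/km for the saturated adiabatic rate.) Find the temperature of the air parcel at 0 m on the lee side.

27.98°C

Dry to 1500 m: -9.8 × 1.4 km = -13.72°C, so T = 7.48°C.
Saturated to 3500 m: -6.9 × 2 km = -13.8°C, so T = -6.32°C.
Dry descent to 0 m: +9.8 × 3.5 km = +34.3°C, so T = 27.98°C.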